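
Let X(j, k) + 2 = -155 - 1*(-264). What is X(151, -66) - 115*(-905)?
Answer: 104182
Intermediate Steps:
X(j, k) = 107 (X(j, k) = -2 + (-155 - 1*(-264)) = -2 + (-155 + 264) = -2 + 109 = 107)
X(151, -66) - 115*(-905) = 107 - 115*(-905) = 107 + 104075 = 104182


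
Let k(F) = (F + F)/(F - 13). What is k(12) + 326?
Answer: 302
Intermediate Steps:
k(F) = 2*F/(-13 + F) (k(F) = (2*F)/(-13 + F) = 2*F/(-13 + F))
k(12) + 326 = 2*12/(-13 + 12) + 326 = 2*12/(-1) + 326 = 2*12*(-1) + 326 = -24 + 326 = 302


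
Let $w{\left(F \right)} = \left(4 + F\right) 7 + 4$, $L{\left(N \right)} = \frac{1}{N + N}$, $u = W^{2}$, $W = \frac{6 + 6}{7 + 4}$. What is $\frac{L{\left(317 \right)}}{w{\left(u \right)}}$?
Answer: $\frac{121}{3093920} \approx 3.9109 \cdot 10^{-5}$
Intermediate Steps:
$W = \frac{12}{11} \approx 1.0909$
$u = \frac{144}{121}$ ($u = \left(\frac{12}{11}\right)^{2} = \frac{144}{121} \approx 1.1901$)
$L{\left(N \right)} = \frac{1}{2 N}$
$w{\left(F \right)} = 32 + 7 F$ ($w{\left(F \right)} = \left(28 + 7 F\right) + 4 = 32 + 7 F$)
$\frac{L{\left(317 \right)}}{w{\left(u \right)}} = \frac{\frac{1}{2} \cdot \frac{1}{317}}{32 + 7 \cdot \frac{144}{121}} = \frac{\frac{1}{2} \cdot \frac{1}{317}}{32 + \frac{1008}{121}} = \frac{1}{634 \cdot \frac{4880}{121}} = \frac{1}{634} \cdot \frac{121}{4880} = \frac{121}{3093920}$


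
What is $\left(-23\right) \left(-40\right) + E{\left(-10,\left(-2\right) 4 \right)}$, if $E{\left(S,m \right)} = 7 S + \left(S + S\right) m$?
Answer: $1010$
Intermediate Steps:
$E{\left(S,m \right)} = 7 S + 2 S m$
$\left(-23\right) \left(-40\right) + E{\left(-10,\left(-2\right) 4 \right)} = \left(-23\right) \left(-40\right) - 10 \left(7 + 2 \left(\left(-2\right) 4\right)\right) = 920 - 10 \left(7 + 2 \left(-8\right)\right) = 920 - 10 \left(7 - 16\right) = 920 - -90 = 920 + 90 = 1010$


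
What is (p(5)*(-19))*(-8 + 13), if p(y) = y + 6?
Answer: -1045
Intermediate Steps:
p(y) = 6 + y
(p(5)*(-19))*(-8 + 13) = ((6 + 5)*(-19))*(-8 + 13) = (11*(-19))*5 = -209*5 = -1045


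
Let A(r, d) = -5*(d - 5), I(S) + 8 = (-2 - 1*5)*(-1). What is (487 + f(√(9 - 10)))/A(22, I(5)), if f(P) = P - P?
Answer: 487/30 ≈ 16.233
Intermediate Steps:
I(S) = -1 (I(S) = -8 + (-2 - 1*5)*(-1) = -8 + (-2 - 5)*(-1) = -8 - 7*(-1) = -8 + 7 = -1)
A(r, d) = 25 - 5*d (A(r, d) = -5*(-5 + d) = 25 - 5*d)
f(P) = 0
(487 + f(√(9 - 10)))/A(22, I(5)) = (487 + 0)/(25 - 5*(-1)) = 487/(25 + 5) = 487/30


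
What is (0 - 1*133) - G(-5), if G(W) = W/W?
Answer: -134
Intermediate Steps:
G(W) = 1
(0 - 1*133) - G(-5) = (0 - 1*133) - 1*1 = (0 - 133) - 1 = -133 - 1 = -134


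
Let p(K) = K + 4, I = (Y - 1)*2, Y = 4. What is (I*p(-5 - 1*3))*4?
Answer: -96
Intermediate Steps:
I = 6 (I = (4 - 1)*2 = 3*2 = 6)
p(K) = 4 + K
(I*p(-5 - 1*3))*4 = (6*(4 + (-5 - 1*3)))*4 = (6*(4 + (-5 - 3)))*4 = (6*(4 - 8))*4 = (6*(-4))*4 = -24*4 = -96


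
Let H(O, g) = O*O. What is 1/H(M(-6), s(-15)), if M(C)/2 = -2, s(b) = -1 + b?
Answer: 1/16 ≈ 0.062500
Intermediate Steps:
M(C) = -4 (M(C) = 2*(-2) = -4)
H(O, g) = O**2
1/H(M(-6), s(-15)) = 1/((-4)**2) = 1/16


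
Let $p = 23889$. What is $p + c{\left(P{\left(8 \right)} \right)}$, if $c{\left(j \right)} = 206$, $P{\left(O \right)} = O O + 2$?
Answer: $24095$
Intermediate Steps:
$P{\left(O \right)} = 2 + O^{2}$ ($P{\left(O \right)} = O^{2} + 2 = 2 + O^{2}$)
$p + c{\left(P{\left(8 \right)} \right)} = 23889 + 206 = 24095$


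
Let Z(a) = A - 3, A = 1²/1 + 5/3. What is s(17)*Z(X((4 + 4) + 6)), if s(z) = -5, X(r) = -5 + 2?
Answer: 5/3 ≈ 1.6667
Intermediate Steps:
A = 8/3 (A = 1*1 + 5*(⅓) = 1 + 5/3 = 8/3 ≈ 2.6667)
X(r) = -3
Z(a) = -⅓ (Z(a) = 8/3 - 3 = -⅓)
s(17)*Z(X((4 + 4) + 6)) = -5*(-⅓) = 5/3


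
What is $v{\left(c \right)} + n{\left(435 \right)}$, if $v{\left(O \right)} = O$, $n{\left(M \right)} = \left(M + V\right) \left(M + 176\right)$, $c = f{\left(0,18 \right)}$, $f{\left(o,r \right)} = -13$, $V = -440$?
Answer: $-3068$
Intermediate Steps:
$c = -13$
$n{\left(M \right)} = \left(-440 + M\right) \left(176 + M\right)$ ($n{\left(M \right)} = \left(M - 440\right) \left(M + 176\right) = \left(-440 + M\right) \left(176 + M\right)$)
$v{\left(c \right)} + n{\left(435 \right)} = -13 - \left(192280 - 189225\right) = -13 - 3055 = -3068$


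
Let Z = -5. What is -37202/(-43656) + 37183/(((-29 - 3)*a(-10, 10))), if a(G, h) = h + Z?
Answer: -202163591/873120 ≈ -231.54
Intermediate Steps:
a(G, h) = -5 + h (a(G, h) = h - 5 = -5 + h)
-37202/(-43656) + 37183/(((-29 - 3)*a(-10, 10))) = -37202/(-43656) + 37183/(((-29 - 3)*(-5 + 10))) = -37202*(-1/43656) + 37183/((-32*5)) = 18601/21828 + 37183/(-160) = 18601/21828 + 37183*(-1/160) = 18601/21828 - 37183/160 = -202163591/873120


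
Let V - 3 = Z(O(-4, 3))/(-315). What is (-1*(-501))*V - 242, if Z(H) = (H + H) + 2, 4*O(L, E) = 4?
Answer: 131737/105 ≈ 1254.6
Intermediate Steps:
O(L, E) = 1 (O(L, E) = (1/4)*4 = 1)
Z(H) = 2 + 2*H (Z(H) = 2*H + 2 = 2 + 2*H)
V = 941/315 (V = 3 + (2 + 2*1)/(-315) = 3 + (2 + 2)*(-1/315) = 3 + 4*(-1/315) = 3 - 4/315 = 941/315 ≈ 2.9873)
(-1*(-501))*V - 242 = -1*(-501)*(941/315) - 242 = 501*(941/315) - 242 = 157147/105 - 242 = 131737/105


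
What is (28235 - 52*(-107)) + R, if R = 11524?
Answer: 45323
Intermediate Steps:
(28235 - 52*(-107)) + R = (28235 - 52*(-107)) + 11524 = (28235 + 5564) + 11524 = 33799 + 11524 = 45323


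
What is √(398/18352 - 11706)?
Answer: I*√246407846758/4588 ≈ 108.19*I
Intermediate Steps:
√(398/18352 - 11706) = √(398*(1/18352) - 11706) = √(199/9176 - 11706) = √(-107414057/9176) = I*√246407846758/4588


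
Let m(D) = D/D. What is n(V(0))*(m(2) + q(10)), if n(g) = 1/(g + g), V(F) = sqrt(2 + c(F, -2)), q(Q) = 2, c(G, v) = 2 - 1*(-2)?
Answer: sqrt(6)/4 ≈ 0.61237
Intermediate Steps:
c(G, v) = 4 (c(G, v) = 2 + 2 = 4)
m(D) = 1
V(F) = sqrt(6) (V(F) = sqrt(2 + 4) = sqrt(6))
n(g) = 1/(2*g)
n(V(0))*(m(2) + q(10)) = (1/(2*(sqrt(6))))*(1 + 2) = ((sqrt(6)/6)/2)*3 = (sqrt(6)/12)*3 = sqrt(6)/4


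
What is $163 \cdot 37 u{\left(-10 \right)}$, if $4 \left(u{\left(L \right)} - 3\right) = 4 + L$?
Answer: $\frac{18093}{2} \approx 9046.5$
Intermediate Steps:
$u{\left(L \right)} = 4 + \frac{L}{4}$ ($u{\left(L \right)} = 3 + \frac{4 + L}{4} = 3 + \left(1 + \frac{L}{4}\right) = 4 + \frac{L}{4}$)
$163 \cdot 37 u{\left(-10 \right)} = 163 \cdot 37 \left(4 + \frac{1}{4} \left(-10\right)\right) = 6031 \left(4 - \frac{5}{2}\right) = 6031 \cdot \frac{3}{2} = \frac{18093}{2}$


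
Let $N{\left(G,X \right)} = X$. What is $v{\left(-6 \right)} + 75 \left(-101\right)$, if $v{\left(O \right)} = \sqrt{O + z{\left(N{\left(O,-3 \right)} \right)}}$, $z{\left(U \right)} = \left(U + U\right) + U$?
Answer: $-7575 + i \sqrt{15} \approx -7575.0 + 3.873 i$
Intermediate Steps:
$z{\left(U \right)} = 3 U$ ($z{\left(U \right)} = 2 U + U = 3 U$)
$v{\left(O \right)} = \sqrt{-9 + O}$ ($v{\left(O \right)} = \sqrt{O + 3 \left(-3\right)} = \sqrt{O - 9} = \sqrt{-9 + O}$)
$v{\left(-6 \right)} + 75 \left(-101\right) = \sqrt{-9 - 6} + 75 \left(-101\right) = \sqrt{-15} - 7575 = i \sqrt{15} - 7575 = -7575 + i \sqrt{15}$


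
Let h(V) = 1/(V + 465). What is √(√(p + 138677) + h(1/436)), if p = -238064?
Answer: √(88395076 + 369935217729*I*√1227)/202741 ≈ 12.555 + 12.555*I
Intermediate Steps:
h(V) = 1/(465 + V)
√(√(p + 138677) + h(1/436)) = √(√(-238064 + 138677) + 1/(465 + 1/436)) = √(√(-99387) + 1/(465 + 1/436)) = √(9*I*√1227 + 1/(202741/436)) = √(9*I*√1227 + 436/202741) = √(436/202741 + 9*I*√1227)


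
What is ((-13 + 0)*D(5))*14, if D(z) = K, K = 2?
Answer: -364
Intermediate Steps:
D(z) = 2
((-13 + 0)*D(5))*14 = ((-13 + 0)*2)*14 = -13*2*14 = -26*14 = -364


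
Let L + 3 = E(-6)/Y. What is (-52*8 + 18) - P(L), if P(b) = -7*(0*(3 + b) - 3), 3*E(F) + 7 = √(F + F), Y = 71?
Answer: -419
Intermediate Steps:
E(F) = -7/3 + √2*√F/3 (E(F) = -7/3 + √(F + F)/3 = -7/3 + √(2*F)/3 = -7/3 + (√2*√F)/3 = -7/3 + √2*√F/3)
L = -646/213 + 2*I*√3/213 (L = -3 + (-7/3 + √2*√(-6)/3)/71 = -3 + (-7/3 + √2*(I*√6)/3)*(1/71) = -3 + (-7/3 + 2*I*√3/3)*(1/71) = -3 + (-7/213 + 2*I*√3/213) = -646/213 + 2*I*√3/213 ≈ -3.0329 + 0.016263*I)
P(b) = 21 (P(b) = -7*(0 - 3) = -7*(-3) = 21)
(-52*8 + 18) - P(L) = (-52*8 + 18) - 1*21 = (-416 + 18) - 21 = -398 - 21 = -419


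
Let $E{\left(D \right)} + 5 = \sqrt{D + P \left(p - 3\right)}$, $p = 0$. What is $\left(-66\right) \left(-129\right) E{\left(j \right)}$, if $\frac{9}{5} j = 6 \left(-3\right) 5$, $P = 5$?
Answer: $-42570 + 8514 i \sqrt{65} \approx -42570.0 + 68642.0 i$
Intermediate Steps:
$j = -50$ ($j = \frac{5 \cdot 6 \left(-3\right) 5}{9} = \frac{5 \left(\left(-18\right) 5\right)}{9} = \frac{5}{9} \left(-90\right) = -50$)
$E{\left(D \right)} = -5 + \sqrt{-15 + D}$ ($E{\left(D \right)} = -5 + \sqrt{D + 5 \left(0 - 3\right)} = -5 + \sqrt{D + 5 \left(-3\right)} = -5 + \sqrt{D - 15} = -5 + \sqrt{-15 + D}$)
$\left(-66\right) \left(-129\right) E{\left(j \right)} = \left(-66\right) \left(-129\right) \left(-5 + \sqrt{-15 - 50}\right) = 8514 \left(-5 + \sqrt{-65}\right) = 8514 \left(-5 + i \sqrt{65}\right) = -42570 + 8514 i \sqrt{65}$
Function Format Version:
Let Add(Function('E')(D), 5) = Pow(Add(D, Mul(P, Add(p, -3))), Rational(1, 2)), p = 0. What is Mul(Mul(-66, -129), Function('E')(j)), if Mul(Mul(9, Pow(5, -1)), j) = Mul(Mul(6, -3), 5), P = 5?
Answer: Add(-42570, Mul(8514, I, Pow(65, Rational(1, 2)))) ≈ Add(-42570., Mul(68642., I))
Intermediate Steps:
j = -50 (j = Mul(Rational(5, 9), Mul(Mul(6, -3), 5)) = Mul(Rational(5, 9), Mul(-18, 5)) = Mul(Rational(5, 9), -90) = -50)
Function('E')(D) = Add(-5, Pow(Add(-15, D), Rational(1, 2))) (Function('E')(D) = Add(-5, Pow(Add(D, Mul(5, Add(0, -3))), Rational(1, 2))) = Add(-5, Pow(Add(D, Mul(5, -3)), Rational(1, 2))) = Add(-5, Pow(Add(D, -15), Rational(1, 2))) = Add(-5, Pow(Add(-15, D), Rational(1, 2))))
Mul(Mul(-66, -129), Function('E')(j)) = Mul(Mul(-66, -129), Add(-5, Pow(Add(-15, -50), Rational(1, 2)))) = Mul(8514, Add(-5, Pow(-65, Rational(1, 2)))) = Mul(8514, Add(-5, Mul(I, Pow(65, Rational(1, 2))))) = Add(-42570, Mul(8514, I, Pow(65, Rational(1, 2))))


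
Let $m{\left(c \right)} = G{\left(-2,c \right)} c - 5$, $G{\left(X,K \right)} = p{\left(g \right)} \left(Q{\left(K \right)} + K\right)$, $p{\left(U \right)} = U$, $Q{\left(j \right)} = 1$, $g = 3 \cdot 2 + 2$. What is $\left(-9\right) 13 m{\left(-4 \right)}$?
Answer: $-10647$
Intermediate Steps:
$g = 8$ ($g = 6 + 2 = 8$)
$G{\left(X,K \right)} = 8 + 8 K$ ($G{\left(X,K \right)} = 8 \left(1 + K\right) = 8 + 8 K$)
$m{\left(c \right)} = -5 + c \left(8 + 8 c\right)$ ($m{\left(c \right)} = \left(8 + 8 c\right) c - 5 = c \left(8 + 8 c\right) - 5 = -5 + c \left(8 + 8 c\right)$)
$\left(-9\right) 13 m{\left(-4 \right)} = \left(-9\right) 13 \left(-5 + 8 \left(-4\right) \left(1 - 4\right)\right) = - 117 \left(-5 + 8 \left(-4\right) \left(-3\right)\right) = - 117 \left(-5 + 96\right) = \left(-117\right) 91 = -10647$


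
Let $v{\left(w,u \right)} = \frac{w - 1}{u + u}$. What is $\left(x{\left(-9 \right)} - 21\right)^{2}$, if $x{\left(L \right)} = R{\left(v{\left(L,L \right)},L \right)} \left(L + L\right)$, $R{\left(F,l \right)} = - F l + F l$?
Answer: $441$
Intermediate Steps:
$v{\left(w,u \right)} = \frac{-1 + w}{2 u}$
$R{\left(F,l \right)} = 0$ ($R{\left(F,l \right)} = - F l + F l = 0$)
$x{\left(L \right)} = 0$ ($x{\left(L \right)} = 0 \left(L + L\right) = 0 \cdot 2 L = 0$)
$\left(x{\left(-9 \right)} - 21\right)^{2} = \left(0 - 21\right)^{2} = \left(-21\right)^{2} = 441$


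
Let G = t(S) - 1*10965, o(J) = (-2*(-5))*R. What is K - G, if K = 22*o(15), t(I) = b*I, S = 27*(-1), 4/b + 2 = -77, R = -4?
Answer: 796607/79 ≈ 10084.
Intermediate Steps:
b = -4/79 (b = 4/(-2 - 77) = 4/(-79) = 4*(-1/79) = -4/79 ≈ -0.050633)
S = -27
o(J) = -40 (o(J) = -2*(-5)*(-4) = 10*(-4) = -40)
t(I) = -4*I/79
G = -866127/79 (G = -4/79*(-27) - 1*10965 = 108/79 - 10965 = -866127/79 ≈ -10964.)
K = -880 (K = 22*(-40) = -880)
K - G = -880 - 1*(-866127/79) = -880 + 866127/79 = 796607/79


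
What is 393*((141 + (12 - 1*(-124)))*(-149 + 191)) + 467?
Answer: 4572629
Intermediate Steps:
393*((141 + (12 - 1*(-124)))*(-149 + 191)) + 467 = 393*((141 + (12 + 124))*42) + 467 = 393*((141 + 136)*42) + 467 = 393*(277*42) + 467 = 393*11634 + 467 = 4572162 + 467 = 4572629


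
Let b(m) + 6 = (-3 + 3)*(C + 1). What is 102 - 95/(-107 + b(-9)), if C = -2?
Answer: 11621/113 ≈ 102.84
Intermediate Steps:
b(m) = -6 (b(m) = -6 + (-3 + 3)*(-2 + 1) = -6 + 0*(-1) = -6 + 0 = -6)
102 - 95/(-107 + b(-9)) = 102 - 95/(-107 - 6) = 102 - 95/(-113) = 102 - 1/113*(-95) = 102 + 95/113 = 11621/113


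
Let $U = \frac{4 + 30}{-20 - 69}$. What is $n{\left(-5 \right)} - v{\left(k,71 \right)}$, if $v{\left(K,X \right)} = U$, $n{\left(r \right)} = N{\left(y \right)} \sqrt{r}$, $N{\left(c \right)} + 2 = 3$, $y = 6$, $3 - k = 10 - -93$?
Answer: $\frac{34}{89} + i \sqrt{5} \approx 0.38202 + 2.2361 i$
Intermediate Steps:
$k = -100$ ($k = 3 - \left(10 - -93\right) = 3 - \left(10 + 93\right) = 3 - 103 = -100$)
$N{\left(c \right)} = 1$ ($N{\left(c \right)} = -2 + 3 = 1$)
$n{\left(r \right)} = \sqrt{r}$ ($n{\left(r \right)} = 1 \sqrt{r} = \sqrt{r}$)
$U = - \frac{34}{89}$ ($U = \frac{34}{-89} = 34 \left(- \frac{1}{89}\right) = - \frac{34}{89} \approx -0.38202$)
$v{\left(K,X \right)} = - \frac{34}{89}$
$n{\left(-5 \right)} - v{\left(k,71 \right)} = \sqrt{-5} - - \frac{34}{89} = i \sqrt{5} + \frac{34}{89} = \frac{34}{89} + i \sqrt{5}$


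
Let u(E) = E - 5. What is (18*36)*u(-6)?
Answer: -7128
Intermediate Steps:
u(E) = -5 + E
(18*36)*u(-6) = (18*36)*(-5 - 6) = 648*(-11) = -7128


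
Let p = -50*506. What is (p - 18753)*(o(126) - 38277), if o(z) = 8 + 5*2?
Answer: 1685423727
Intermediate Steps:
p = -25300
o(z) = 18 (o(z) = 8 + 10 = 18)
(p - 18753)*(o(126) - 38277) = (-25300 - 18753)*(18 - 38277) = -44053*(-38259) = 1685423727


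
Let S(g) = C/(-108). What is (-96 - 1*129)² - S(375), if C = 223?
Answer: 5467723/108 ≈ 50627.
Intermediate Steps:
S(g) = -223/108 (S(g) = 223/(-108) = 223*(-1/108) = -223/108)
(-96 - 1*129)² - S(375) = (-96 - 1*129)² - 1*(-223/108) = (-96 - 129)² + 223/108 = (-225)² + 223/108 = 50625 + 223/108 = 5467723/108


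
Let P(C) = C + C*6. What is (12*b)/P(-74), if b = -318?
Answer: 1908/259 ≈ 7.3668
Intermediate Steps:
P(C) = 7*C (P(C) = C + 6*C = 7*C)
(12*b)/P(-74) = (12*(-318))/((7*(-74))) = -3816/(-518) = -3816*(-1/518) = 1908/259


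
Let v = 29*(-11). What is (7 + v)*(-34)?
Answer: 10608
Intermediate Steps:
v = -319
(7 + v)*(-34) = (7 - 319)*(-34) = -312*(-34) = 10608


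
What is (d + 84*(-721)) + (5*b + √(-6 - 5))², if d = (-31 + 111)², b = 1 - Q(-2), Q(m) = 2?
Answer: -54164 + (5 - I*√11)² ≈ -54150.0 - 33.166*I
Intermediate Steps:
b = -1 (b = 1 - 1*2 = 1 - 2 = -1)
d = 6400 (d = 80² = 6400)
(d + 84*(-721)) + (5*b + √(-6 - 5))² = (6400 + 84*(-721)) + (5*(-1) + √(-6 - 5))² = (6400 - 60564) + (-5 + √(-11))² = -54164 + (-5 + I*√11)²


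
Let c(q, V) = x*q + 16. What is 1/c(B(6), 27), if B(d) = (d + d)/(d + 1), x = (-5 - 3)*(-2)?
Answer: 7/304 ≈ 0.023026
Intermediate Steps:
x = 16 (x = -8*(-2) = 16)
B(d) = 2*d/(1 + d) (B(d) = (2*d)/(1 + d) = 2*d/(1 + d))
c(q, V) = 16 + 16*q (c(q, V) = 16*q + 16 = 16 + 16*q)
1/c(B(6), 27) = 1/(16 + 16*(2*6/(1 + 6))) = 1/(16 + 16*(2*6/7)) = 1/(16 + 16*(2*6*(⅐))) = 1/(16 + 16*(12/7)) = 1/(16 + 192/7) = 1/(304/7) = 7/304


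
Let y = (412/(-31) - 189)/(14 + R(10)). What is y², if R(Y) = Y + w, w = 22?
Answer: 39325441/2033476 ≈ 19.339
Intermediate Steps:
R(Y) = 22 + Y (R(Y) = Y + 22 = 22 + Y)
y = -6271/1426 (y = (412/(-31) - 189)/(14 + (22 + 10)) = (412*(-1/31) - 189)/(14 + 32) = (-412/31 - 189)/46 = -6271/31*1/46 = -6271/1426 ≈ -4.3976)
y² = (-6271/1426)² = 39325441/2033476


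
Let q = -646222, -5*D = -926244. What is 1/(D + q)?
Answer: -5/2304866 ≈ -2.1693e-6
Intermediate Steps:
D = 926244/5 (D = -⅕*(-926244) = 926244/5 ≈ 1.8525e+5)
1/(D + q) = 1/(926244/5 - 646222) = 1/(-2304866/5) = -5/2304866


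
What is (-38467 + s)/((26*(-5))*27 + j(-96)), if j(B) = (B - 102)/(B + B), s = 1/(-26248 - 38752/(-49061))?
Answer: 66046011934204/6024732672413 ≈ 10.962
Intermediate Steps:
s = -49061/1287714376 (s = 1/(-26248 - 38752*(-1/49061)) = 1/(-26248 + 38752/49061) = 1/(-1287714376/49061) = -49061/1287714376 ≈ -3.8099e-5)
j(B) = (-102 + B)/(2*B) (j(B) = (-102 + B)/((2*B)) = (-102 + B)*(1/(2*B)) = (-102 + B)/(2*B))
(-38467 + s)/((26*(-5))*27 + j(-96)) = (-38467 - 49061/1287714376)/((26*(-5))*27 + (½)*(-102 - 96)/(-96)) = -49534508950653/(1287714376*(-130*27 + (½)*(-1/96)*(-198))) = -49534508950653/(1287714376*(-3510 + 33/32)) = -49534508950653/(1287714376*(-112287/32)) = -49534508950653/1287714376*(-32/112287) = 66046011934204/6024732672413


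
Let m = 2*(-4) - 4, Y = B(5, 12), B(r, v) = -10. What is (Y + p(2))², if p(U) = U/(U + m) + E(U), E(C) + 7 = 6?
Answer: 3136/25 ≈ 125.44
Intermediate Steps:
E(C) = -1 (E(C) = -7 + 6 = -1)
Y = -10
m = -12 (m = -8 - 4 = -12)
p(U) = -1 + U/(-12 + U) (p(U) = U/(U - 12) - 1 = U/(-12 + U) - 1 = -1 + U/(-12 + U))
(Y + p(2))² = (-10 + 12/(-12 + 2))² = (-10 + 12/(-10))² = (-10 + 12*(-⅒))² = (-10 - 6/5)² = (-56/5)² = 3136/25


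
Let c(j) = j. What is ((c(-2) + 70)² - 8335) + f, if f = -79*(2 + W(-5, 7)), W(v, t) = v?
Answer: -3474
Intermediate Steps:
f = 237 (f = -79*(2 - 5) = -79*(-3) = 237)
((c(-2) + 70)² - 8335) + f = ((-2 + 70)² - 8335) + 237 = (68² - 8335) + 237 = (4624 - 8335) + 237 = -3711 + 237 = -3474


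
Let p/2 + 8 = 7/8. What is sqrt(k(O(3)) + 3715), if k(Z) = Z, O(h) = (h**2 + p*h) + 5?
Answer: sqrt(14745)/2 ≈ 60.714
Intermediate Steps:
p = -57/4 (p = -16 + 2*(7/8) = -16 + 7/4 = -57/4 ≈ -14.250)
O(h) = 5 + h**2 - 57*h/4 (O(h) = (h**2 - 57*h/4) + 5 = 5 + h**2 - 57*h/4)
sqrt(k(O(3)) + 3715) = sqrt((5 + 3**2 - 57/4*3) + 3715) = sqrt((5 + 9 - 171/4) + 3715) = sqrt(-115/4 + 3715) = sqrt(14745/4) = sqrt(14745)/2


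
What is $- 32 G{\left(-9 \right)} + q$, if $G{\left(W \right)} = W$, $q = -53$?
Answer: $235$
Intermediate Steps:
$- 32 G{\left(-9 \right)} + q = \left(-32\right) \left(-9\right) - 53 = 288 - 53 = 235$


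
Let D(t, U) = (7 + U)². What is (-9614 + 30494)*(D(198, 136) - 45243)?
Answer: -517698720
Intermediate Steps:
(-9614 + 30494)*(D(198, 136) - 45243) = (-9614 + 30494)*((7 + 136)² - 45243) = 20880*(143² - 45243) = 20880*(20449 - 45243) = 20880*(-24794) = -517698720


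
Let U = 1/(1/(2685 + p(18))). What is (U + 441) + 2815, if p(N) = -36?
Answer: 5905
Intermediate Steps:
U = 2649 (U = 1/(1/(2685 - 36)) = 1/(1/2649) = 2649)
(U + 441) + 2815 = (2649 + 441) + 2815 = 3090 + 2815 = 5905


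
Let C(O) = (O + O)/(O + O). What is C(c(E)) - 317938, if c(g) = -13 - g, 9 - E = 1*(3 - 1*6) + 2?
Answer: -317937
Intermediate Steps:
E = 10 (E = 9 - (1*(3 - 1*6) + 2) = 9 - (1*(3 - 6) + 2) = 9 - (1*(-3) + 2) = 9 - (-3 + 2) = 9 - 1*(-1) = 9 + 1 = 10)
C(O) = 1 (C(O) = (2*O)/((2*O)) = (2*O)*(1/(2*O)) = 1)
C(c(E)) - 317938 = 1 - 317938 = -317937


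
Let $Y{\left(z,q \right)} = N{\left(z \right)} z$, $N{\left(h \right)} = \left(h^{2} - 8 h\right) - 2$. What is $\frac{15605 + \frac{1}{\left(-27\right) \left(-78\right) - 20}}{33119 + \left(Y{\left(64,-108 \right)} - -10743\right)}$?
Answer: $\frac{32552031}{569707460} \approx 0.057138$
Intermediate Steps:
$N{\left(h \right)} = -2 + h^{2} - 8 h$
$Y{\left(z,q \right)} = z \left(-2 + z^{2} - 8 z\right)$ ($Y{\left(z,q \right)} = \left(-2 + z^{2} - 8 z\right) z = z \left(-2 + z^{2} - 8 z\right)$)
$\frac{15605 + \frac{1}{\left(-27\right) \left(-78\right) - 20}}{33119 + \left(Y{\left(64,-108 \right)} - -10743\right)} = \frac{15605 + \frac{1}{\left(-27\right) \left(-78\right) - 20}}{33119 - \left(-10743 - 64 \left(-2 + 64^{2} - 512\right)\right)} = \frac{15605 + \frac{1}{2106 - 20}}{33119 + \left(64 \left(-2 + 4096 - 512\right) + 10743\right)} = \frac{15605 + \frac{1}{2086}}{33119 + \left(64 \cdot 3582 + 10743\right)} = \frac{15605 + \frac{1}{2086}}{33119 + \left(229248 + 10743\right)} = \frac{32552031}{2086 \left(33119 + 239991\right)} = \frac{32552031}{2086 \cdot 273110} = \frac{32552031}{2086} \cdot \frac{1}{273110} = \frac{32552031}{569707460}$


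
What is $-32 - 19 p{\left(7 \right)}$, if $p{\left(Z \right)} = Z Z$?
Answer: $-963$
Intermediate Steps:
$p{\left(Z \right)} = Z^{2}$
$-32 - 19 p{\left(7 \right)} = -32 - 19 \cdot 7^{2} = -32 - 931 = -963$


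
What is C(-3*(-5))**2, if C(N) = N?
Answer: 225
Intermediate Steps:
C(-3*(-5))**2 = (-3*(-5))**2 = 15**2 = 225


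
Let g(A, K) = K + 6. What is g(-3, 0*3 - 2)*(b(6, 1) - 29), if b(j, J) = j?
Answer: -92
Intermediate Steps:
g(A, K) = 6 + K
g(-3, 0*3 - 2)*(b(6, 1) - 29) = (6 + (0*3 - 2))*(6 - 29) = (6 + (0 - 2))*(-23) = (6 - 2)*(-23) = 4*(-23) = -92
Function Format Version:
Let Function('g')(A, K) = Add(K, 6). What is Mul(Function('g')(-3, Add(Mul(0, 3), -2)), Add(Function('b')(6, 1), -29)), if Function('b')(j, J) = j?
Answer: -92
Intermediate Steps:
Function('g')(A, K) = Add(6, K)
Mul(Function('g')(-3, Add(Mul(0, 3), -2)), Add(Function('b')(6, 1), -29)) = Mul(Add(6, Add(Mul(0, 3), -2)), Add(6, -29)) = Mul(Add(6, Add(0, -2)), -23) = Mul(Add(6, -2), -23) = Mul(4, -23) = -92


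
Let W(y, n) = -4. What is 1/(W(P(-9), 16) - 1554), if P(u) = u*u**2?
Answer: -1/1558 ≈ -0.00064185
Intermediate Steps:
P(u) = u**3
1/(W(P(-9), 16) - 1554) = 1/(-4 - 1554) = 1/(-1558) = -1/1558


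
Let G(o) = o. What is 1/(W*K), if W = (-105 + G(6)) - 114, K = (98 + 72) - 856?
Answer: 1/146118 ≈ 6.8438e-6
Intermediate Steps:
K = -686 (K = 170 - 856 = -686)
W = -213 (W = (-105 + 6) - 114 = -99 - 114 = -213)
1/(W*K) = 1/(-213*(-686)) = 1/146118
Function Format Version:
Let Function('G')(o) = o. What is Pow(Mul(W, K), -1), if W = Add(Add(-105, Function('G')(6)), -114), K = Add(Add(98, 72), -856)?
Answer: Rational(1, 146118) ≈ 6.8438e-6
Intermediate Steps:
K = -686 (K = Add(170, -856) = -686)
W = -213 (W = Add(Add(-105, 6), -114) = Add(-99, -114) = -213)
Pow(Mul(W, K), -1) = Pow(Mul(-213, -686), -1) = Pow(146118, -1) = Rational(1, 146118)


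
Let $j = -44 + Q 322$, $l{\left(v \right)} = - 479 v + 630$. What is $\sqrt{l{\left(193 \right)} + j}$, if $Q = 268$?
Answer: $i \sqrt{5565} \approx 74.599 i$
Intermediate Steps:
$l{\left(v \right)} = 630 - 479 v$
$j = 86252$ ($j = -44 + 268 \cdot 322 = -44 + 86296 = 86252$)
$\sqrt{l{\left(193 \right)} + j} = \sqrt{\left(630 - 92447\right) + 86252} = \sqrt{-91817 + 86252} = \sqrt{-5565} = i \sqrt{5565}$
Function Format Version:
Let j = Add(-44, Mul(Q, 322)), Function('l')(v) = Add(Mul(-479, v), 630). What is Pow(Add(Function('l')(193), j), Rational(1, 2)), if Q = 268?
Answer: Mul(I, Pow(5565, Rational(1, 2))) ≈ Mul(74.599, I)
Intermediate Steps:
Function('l')(v) = Add(630, Mul(-479, v))
j = 86252 (j = Add(-44, Mul(268, 322)) = Add(-44, 86296) = 86252)
Pow(Add(Function('l')(193), j), Rational(1, 2)) = Pow(Add(Add(630, Mul(-479, 193)), 86252), Rational(1, 2)) = Pow(Add(Add(630, -92447), 86252), Rational(1, 2)) = Pow(Add(-91817, 86252), Rational(1, 2)) = Pow(-5565, Rational(1, 2)) = Mul(I, Pow(5565, Rational(1, 2)))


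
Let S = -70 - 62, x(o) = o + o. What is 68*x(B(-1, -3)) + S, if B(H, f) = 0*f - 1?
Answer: -268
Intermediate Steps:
B(H, f) = -1 (B(H, f) = 0 - 1 = -1)
x(o) = 2*o
S = -132
68*x(B(-1, -3)) + S = 68*(2*(-1)) - 132 = 68*(-2) - 132 = -136 - 132 = -268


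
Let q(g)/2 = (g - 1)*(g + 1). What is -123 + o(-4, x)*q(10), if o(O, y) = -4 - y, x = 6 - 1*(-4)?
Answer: -2895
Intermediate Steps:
x = 10 (x = 6 + 4 = 10)
q(g) = 2*(1 + g)*(-1 + g) (q(g) = 2*((g - 1)*(g + 1)) = 2*((-1 + g)*(1 + g)) = 2*((1 + g)*(-1 + g)) = 2*(1 + g)*(-1 + g))
-123 + o(-4, x)*q(10) = -123 + (-4 - 1*10)*(-2 + 2*10**2) = -123 + (-4 - 10)*(-2 + 2*100) = -123 - 14*(-2 + 200) = -123 - 14*198 = -123 - 2772 = -2895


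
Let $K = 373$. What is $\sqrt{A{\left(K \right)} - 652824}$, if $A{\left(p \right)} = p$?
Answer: $i \sqrt{652451} \approx 807.74 i$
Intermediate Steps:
$\sqrt{A{\left(K \right)} - 652824} = \sqrt{373 - 652824} = \sqrt{-652451} = i \sqrt{652451}$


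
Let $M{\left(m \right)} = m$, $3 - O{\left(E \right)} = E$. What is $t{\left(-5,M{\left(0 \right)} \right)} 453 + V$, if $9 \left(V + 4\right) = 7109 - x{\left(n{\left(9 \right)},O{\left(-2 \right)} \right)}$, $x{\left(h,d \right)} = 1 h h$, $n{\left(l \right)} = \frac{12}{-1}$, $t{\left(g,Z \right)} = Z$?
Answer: $\frac{6929}{9} \approx 769.89$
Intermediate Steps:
$O{\left(E \right)} = 3 - E$
$n{\left(l \right)} = -12$ ($n{\left(l \right)} = 12 \left(-1\right) = -12$)
$x{\left(h,d \right)} = h^{2}$ ($x{\left(h,d \right)} = h h = h^{2}$)
$V = \frac{6929}{9}$ ($V = -4 + \frac{7109 - \left(-12\right)^{2}}{9} = -4 + \frac{7109 - 144}{9} = -4 + \frac{1}{9} \cdot 6965 = -4 + \frac{6965}{9} = \frac{6929}{9} \approx 769.89$)
$t{\left(-5,M{\left(0 \right)} \right)} 453 + V = 0 \cdot 453 + \frac{6929}{9} = 0 + \frac{6929}{9} = \frac{6929}{9}$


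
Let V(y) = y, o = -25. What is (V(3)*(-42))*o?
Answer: 3150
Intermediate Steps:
(V(3)*(-42))*o = (3*(-42))*(-25) = -126*(-25) = 3150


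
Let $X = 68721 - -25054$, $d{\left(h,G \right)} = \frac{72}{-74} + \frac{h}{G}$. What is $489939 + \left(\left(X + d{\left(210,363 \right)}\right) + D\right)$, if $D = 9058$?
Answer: $\frac{2653838478}{4477} \approx 5.9277 \cdot 10^{5}$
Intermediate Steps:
$d{\left(h,G \right)} = - \frac{36}{37} + \frac{h}{G}$ ($d{\left(h,G \right)} = 72 \left(- \frac{1}{74}\right) + \frac{h}{G} = - \frac{36}{37} + \frac{h}{G}$)
$X = 93775$ ($X = 68721 + 25054 = 93775$)
$489939 + \left(\left(X + d{\left(210,363 \right)}\right) + D\right) = 489939 + \left(\left(93775 - \left(\frac{36}{37} - \frac{210}{363}\right)\right) + 9058\right) = 489939 + \left(\left(93775 + \left(- \frac{36}{37} + 210 \cdot \frac{1}{363}\right)\right) + 9058\right) = 489939 + \left(\left(93775 + \left(- \frac{36}{37} + \frac{70}{121}\right)\right) + 9058\right) = 489939 + \left(\left(93775 - \frac{1766}{4477}\right) + 9058\right) = 489939 + \left(\frac{419828909}{4477} + 9058\right) = 489939 + \frac{460381575}{4477} = \frac{2653838478}{4477}$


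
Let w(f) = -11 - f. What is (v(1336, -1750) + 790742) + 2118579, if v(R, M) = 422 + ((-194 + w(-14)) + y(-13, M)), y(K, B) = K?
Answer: 2909539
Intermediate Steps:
v(R, M) = 218 (v(R, M) = 422 + ((-194 + (-11 - 1*(-14))) - 13) = 422 + ((-194 + (-11 + 14)) - 13) = 422 + ((-194 + 3) - 13) = 422 + (-191 - 13) = 422 - 204 = 218)
(v(1336, -1750) + 790742) + 2118579 = (218 + 790742) + 2118579 = 790960 + 2118579 = 2909539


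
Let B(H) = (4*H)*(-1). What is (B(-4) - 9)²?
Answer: 49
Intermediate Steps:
B(H) = -4*H
(B(-4) - 9)² = (-4*(-4) - 9)² = (16 - 9)² = 7² = 49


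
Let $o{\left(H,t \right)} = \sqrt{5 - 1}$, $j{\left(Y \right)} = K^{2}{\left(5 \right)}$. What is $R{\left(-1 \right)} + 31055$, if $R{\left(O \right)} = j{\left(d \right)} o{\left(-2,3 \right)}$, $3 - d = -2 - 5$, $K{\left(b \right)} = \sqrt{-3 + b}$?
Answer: $31059$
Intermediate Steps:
$d = 10$ ($d = 3 - \left(-2 - 5\right) = 3 - -7 = 3 + 7 = 10$)
$j{\left(Y \right)} = 2$ ($j{\left(Y \right)} = \left(\sqrt{-3 + 5}\right)^{2} = \left(\sqrt{2}\right)^{2} = 2$)
$o{\left(H,t \right)} = 2$ ($o{\left(H,t \right)} = \sqrt{4} = 2$)
$R{\left(O \right)} = 4$ ($R{\left(O \right)} = 2 \cdot 2 = 4$)
$R{\left(-1 \right)} + 31055 = 4 + 31055 = 31059$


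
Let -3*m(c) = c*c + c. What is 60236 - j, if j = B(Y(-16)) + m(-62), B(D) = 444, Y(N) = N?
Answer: 183158/3 ≈ 61053.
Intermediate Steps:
m(c) = -c/3 - c²/3 (m(c) = -(c*c + c)/3 = -(c² + c)/3 = -(c + c²)/3 = -c/3 - c²/3)
j = -2450/3 (j = 444 - ⅓*(-62)*(1 - 62) = 444 - ⅓*(-62)*(-61) = 444 - 3782/3 = -2450/3 ≈ -816.67)
60236 - j = 60236 - 1*(-2450/3) = 60236 + 2450/3 = 183158/3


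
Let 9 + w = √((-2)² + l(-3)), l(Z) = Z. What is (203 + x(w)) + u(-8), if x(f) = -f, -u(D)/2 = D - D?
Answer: 211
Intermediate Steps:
u(D) = 0 (u(D) = -2*(D - D) = -2*0 = 0)
w = -8 (w = -9 + √((-2)² - 3) = -9 + √(4 - 3) = -9 + √1 = -9 + 1 = -8)
(203 + x(w)) + u(-8) = (203 - 1*(-8)) + 0 = (203 + 8) + 0 = 211 + 0 = 211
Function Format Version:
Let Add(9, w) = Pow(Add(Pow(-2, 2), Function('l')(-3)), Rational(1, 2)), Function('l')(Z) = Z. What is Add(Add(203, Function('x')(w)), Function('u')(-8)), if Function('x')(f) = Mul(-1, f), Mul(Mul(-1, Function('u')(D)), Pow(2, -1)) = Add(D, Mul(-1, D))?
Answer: 211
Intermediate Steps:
Function('u')(D) = 0 (Function('u')(D) = Mul(-2, Add(D, Mul(-1, D))) = Mul(-2, 0) = 0)
w = -8 (w = Add(-9, Pow(Add(Pow(-2, 2), -3), Rational(1, 2))) = Add(-9, Pow(Add(4, -3), Rational(1, 2))) = Add(-9, Pow(1, Rational(1, 2))) = Add(-9, 1) = -8)
Add(Add(203, Function('x')(w)), Function('u')(-8)) = Add(Add(203, Mul(-1, -8)), 0) = Add(Add(203, 8), 0) = Add(211, 0) = 211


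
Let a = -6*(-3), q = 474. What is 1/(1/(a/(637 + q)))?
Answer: 18/1111 ≈ 0.016202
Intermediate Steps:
a = 18
1/(1/(a/(637 + q))) = 1/(1/(18/(637 + 474))) = 1/(1/(18/1111)) = 1/(1111/18) = 18/1111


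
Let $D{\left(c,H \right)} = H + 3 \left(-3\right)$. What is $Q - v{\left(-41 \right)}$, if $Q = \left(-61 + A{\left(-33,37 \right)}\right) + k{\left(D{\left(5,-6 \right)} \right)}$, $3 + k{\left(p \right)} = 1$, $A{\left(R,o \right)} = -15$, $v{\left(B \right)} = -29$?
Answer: $-49$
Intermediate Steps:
$D{\left(c,H \right)} = -9 + H$ ($D{\left(c,H \right)} = H - 9 = -9 + H$)
$k{\left(p \right)} = -2$ ($k{\left(p \right)} = -3 + 1 = -2$)
$Q = -78$ ($Q = \left(-61 - 15\right) - 2 = -76 - 2 = -78$)
$Q - v{\left(-41 \right)} = -78 - -29 = -78 + 29 = -49$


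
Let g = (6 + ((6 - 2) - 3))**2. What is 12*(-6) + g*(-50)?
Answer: -2522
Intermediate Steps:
g = 49 (g = (6 + (4 - 3))**2 = (6 + 1)**2 = 7**2 = 49)
12*(-6) + g*(-50) = 12*(-6) + 49*(-50) = -72 - 2450 = -2522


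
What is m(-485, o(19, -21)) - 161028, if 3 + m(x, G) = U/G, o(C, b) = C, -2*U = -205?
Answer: -6118973/38 ≈ -1.6103e+5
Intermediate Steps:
U = 205/2 (U = -1/2*(-205) = 205/2 ≈ 102.50)
m(x, G) = -3 + 205/(2*G)
m(-485, o(19, -21)) - 161028 = (-3 + (205/2)/19) - 161028 = (-3 + (205/2)*(1/19)) - 161028 = (-3 + 205/38) - 161028 = 91/38 - 161028 = -6118973/38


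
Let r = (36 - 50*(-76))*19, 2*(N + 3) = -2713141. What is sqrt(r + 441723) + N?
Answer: -2713147/2 + sqrt(514607) ≈ -1.3559e+6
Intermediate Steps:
N = -2713147/2 (N = -3 + (1/2)*(-2713141) = -3 - 2713141/2 = -2713147/2 ≈ -1.3566e+6)
r = 72884 (r = (36 + 3800)*19 = 3836*19 = 72884)
sqrt(r + 441723) + N = sqrt(72884 + 441723) - 2713147/2 = sqrt(514607) - 2713147/2 = -2713147/2 + sqrt(514607)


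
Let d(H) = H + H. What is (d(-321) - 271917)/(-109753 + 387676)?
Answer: -90853/92641 ≈ -0.98070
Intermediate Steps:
d(H) = 2*H
(d(-321) - 271917)/(-109753 + 387676) = (2*(-321) - 271917)/(-109753 + 387676) = (-642 - 271917)/277923 = -272559*1/277923 = -90853/92641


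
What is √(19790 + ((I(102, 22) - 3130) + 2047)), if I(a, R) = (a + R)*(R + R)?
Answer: √24163 ≈ 155.44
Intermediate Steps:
I(a, R) = 2*R*(R + a) (I(a, R) = (R + a)*(2*R) = 2*R*(R + a))
√(19790 + ((I(102, 22) - 3130) + 2047)) = √(19790 + ((2*22*(22 + 102) - 3130) + 2047)) = √(19790 + ((2*22*124 - 3130) + 2047)) = √(19790 + ((5456 - 3130) + 2047)) = √(19790 + (2326 + 2047)) = √(19790 + 4373) = √24163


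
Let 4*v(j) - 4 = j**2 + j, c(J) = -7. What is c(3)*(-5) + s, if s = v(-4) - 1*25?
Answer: 14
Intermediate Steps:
v(j) = 1 + j/4 + j**2/4 (v(j) = 1 + (j**2 + j)/4 = 1 + (j + j**2)/4 = 1 + (j/4 + j**2/4) = 1 + j/4 + j**2/4)
s = -21 (s = (1 + (1/4)*(-4) + (1/4)*(-4)**2) - 1*25 = (1 - 1 + (1/4)*16) - 25 = (1 - 1 + 4) - 25 = 4 - 25 = -21)
c(3)*(-5) + s = -7*(-5) - 21 = 35 - 21 = 14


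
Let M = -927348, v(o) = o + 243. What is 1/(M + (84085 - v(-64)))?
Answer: -1/843442 ≈ -1.1856e-6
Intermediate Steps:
v(o) = 243 + o
1/(M + (84085 - v(-64))) = 1/(-927348 + (84085 - (243 - 64))) = 1/(-927348 + (84085 - 1*179)) = 1/(-927348 + (84085 - 179)) = 1/(-927348 + 83906) = 1/(-843442) = -1/843442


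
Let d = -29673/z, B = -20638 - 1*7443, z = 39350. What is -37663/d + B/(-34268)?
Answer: 50787347412913/1016834364 ≈ 49947.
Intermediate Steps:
B = -28081 (B = -20638 - 7443 = -28081)
d = -29673/39350 ≈ -0.75408
-37663/d + B/(-34268) = -37663/(-29673/39350) - 28081/(-34268) = -37663*(-39350/29673) - 28081*(-1/34268) = 1482039050/29673 + 28081/34268 = 50787347412913/1016834364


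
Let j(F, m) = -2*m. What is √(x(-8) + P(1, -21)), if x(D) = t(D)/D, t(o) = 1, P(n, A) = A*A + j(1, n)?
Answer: √7022/4 ≈ 20.949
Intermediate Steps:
P(n, A) = A² - 2*n (P(n, A) = A*A - 2*n = A² - 2*n)
x(D) = 1/D
√(x(-8) + P(1, -21)) = √(1/(-8) + ((-21)² - 2*1)) = √(-⅛ + (441 - 2)) = √(-⅛ + 439) = √(3511/8) = √7022/4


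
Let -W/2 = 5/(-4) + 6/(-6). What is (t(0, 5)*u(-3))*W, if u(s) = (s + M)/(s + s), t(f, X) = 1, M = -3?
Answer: 9/2 ≈ 4.5000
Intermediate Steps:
u(s) = (-3 + s)/(2*s) (u(s) = (s - 3)/(s + s) = (-3 + s)/((2*s)) = (-3 + s)*(1/(2*s)) = (-3 + s)/(2*s))
W = 9/2 (W = -2*(5/(-4) + 6/(-6)) = -2*(5*(-¼) + 6*(-⅙)) = -2*(-5/4 - 1) = -2*(-9/4) = 9/2 ≈ 4.5000)
(t(0, 5)*u(-3))*W = (1*((½)*(-3 - 3)/(-3)))*(9/2) = (1*((½)*(-⅓)*(-6)))*(9/2) = (1*1)*(9/2) = 1*(9/2) = 9/2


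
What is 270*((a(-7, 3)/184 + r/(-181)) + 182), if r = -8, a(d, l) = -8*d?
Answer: 204961590/4163 ≈ 49234.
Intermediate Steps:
270*((a(-7, 3)/184 + r/(-181)) + 182) = 270*((-8*(-7)/184 - 8/(-181)) + 182) = 270*((56*(1/184) - 8*(-1/181)) + 182) = 270*((7/23 + 8/181) + 182) = 270*(1451/4163 + 182) = 270*(759117/4163) = 204961590/4163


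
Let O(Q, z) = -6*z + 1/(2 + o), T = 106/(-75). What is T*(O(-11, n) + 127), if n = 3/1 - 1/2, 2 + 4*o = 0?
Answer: -35828/225 ≈ -159.24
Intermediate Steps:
T = -106/75 (T = 106*(-1/75) = -106/75 ≈ -1.4133)
o = -1/2 (o = -1/2 + (1/4)*0 = -1/2 + 0 = -1/2 ≈ -0.50000)
n = 5/2 (n = 3*1 - 1*1/2 = 3 - 1/2 = 5/2 ≈ 2.5000)
O(Q, z) = 2/3 - 6*z (O(Q, z) = -6*z + 1/(2 - 1/2) = -6*z + 1/(3/2) = -6*z + 2/3 = 2/3 - 6*z)
T*(O(-11, n) + 127) = -106*((2/3 - 6*5/2) + 127)/75 = -106*((2/3 - 15) + 127)/75 = -106*(-43/3 + 127)/75 = -106/75*338/3 = -35828/225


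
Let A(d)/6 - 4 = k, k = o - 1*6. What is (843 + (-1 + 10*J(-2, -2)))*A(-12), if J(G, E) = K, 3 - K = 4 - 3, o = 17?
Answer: 77580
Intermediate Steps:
K = 2 (K = 3 - (4 - 3) = 3 - 1*1 = 3 - 1 = 2)
J(G, E) = 2
k = 11 (k = 17 - 1*6 = 17 - 6 = 11)
A(d) = 90 (A(d) = 24 + 6*11 = 24 + 66 = 90)
(843 + (-1 + 10*J(-2, -2)))*A(-12) = (843 + (-1 + 10*2))*90 = (843 + (-1 + 20))*90 = (843 + 19)*90 = 862*90 = 77580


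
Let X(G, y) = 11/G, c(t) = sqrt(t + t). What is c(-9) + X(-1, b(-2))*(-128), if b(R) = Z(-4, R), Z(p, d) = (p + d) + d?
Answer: 1408 + 3*I*sqrt(2) ≈ 1408.0 + 4.2426*I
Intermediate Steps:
c(t) = sqrt(2)*sqrt(t) (c(t) = sqrt(2*t) = sqrt(2)*sqrt(t))
Z(p, d) = p + 2*d (Z(p, d) = (d + p) + d = p + 2*d)
b(R) = -4 + 2*R
c(-9) + X(-1, b(-2))*(-128) = sqrt(2)*sqrt(-9) + (11/(-1))*(-128) = sqrt(2)*(3*I) + (11*(-1))*(-128) = 3*I*sqrt(2) - 11*(-128) = 3*I*sqrt(2) + 1408 = 1408 + 3*I*sqrt(2)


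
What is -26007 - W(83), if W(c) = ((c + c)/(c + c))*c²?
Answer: -32896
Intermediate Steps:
W(c) = c² (W(c) = ((2*c)/((2*c)))*c² = ((2*c)*(1/(2*c)))*c² = 1*c² = c²)
-26007 - W(83) = -26007 - 1*83² = -26007 - 1*6889 = -26007 - 6889 = -32896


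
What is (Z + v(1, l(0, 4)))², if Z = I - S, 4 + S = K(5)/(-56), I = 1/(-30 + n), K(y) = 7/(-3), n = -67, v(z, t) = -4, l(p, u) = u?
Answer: 14641/5419584 ≈ 0.0027015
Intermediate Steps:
K(y) = -7/3 (K(y) = 7*(-⅓) = -7/3)
I = -1/97 (I = 1/(-30 - 67) = 1/(-97) = -1/97 ≈ -0.010309)
S = -95/24 (S = -4 - 7/3/(-56) = -4 - 7/3*(-1/56) = -4 + 1/24 = -95/24 ≈ -3.9583)
Z = 9191/2328 (Z = -1/97 - 1*(-95/24) = -1/97 + 95/24 = 9191/2328 ≈ 3.9480)
(Z + v(1, l(0, 4)))² = (9191/2328 - 4)² = (-121/2328)² = 14641/5419584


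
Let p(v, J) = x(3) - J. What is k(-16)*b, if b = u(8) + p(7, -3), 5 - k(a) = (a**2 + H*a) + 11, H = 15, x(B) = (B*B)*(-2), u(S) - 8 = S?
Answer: -22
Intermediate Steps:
u(S) = 8 + S
x(B) = -2*B**2 (x(B) = B**2*(-2) = -2*B**2)
k(a) = -6 - a**2 - 15*a (k(a) = 5 - ((a**2 + 15*a) + 11) = 5 - (11 + a**2 + 15*a) = 5 + (-11 - a**2 - 15*a) = -6 - a**2 - 15*a)
p(v, J) = -18 - J (p(v, J) = -2*3**2 - J = -2*9 - J = -18 - J)
b = 1 (b = (8 + 8) + (-18 - 1*(-3)) = 16 + (-18 + 3) = 16 - 15 = 1)
k(-16)*b = (-6 - 1*(-16)**2 - 15*(-16))*1 = (-6 - 1*256 + 240)*1 = (-6 - 256 + 240)*1 = -22*1 = -22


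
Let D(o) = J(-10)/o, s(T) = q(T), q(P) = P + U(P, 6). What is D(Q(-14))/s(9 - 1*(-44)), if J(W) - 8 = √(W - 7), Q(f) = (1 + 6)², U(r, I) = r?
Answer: 4/2597 + I*√17/5194 ≈ 0.0015402 + 0.00079382*I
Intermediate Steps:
Q(f) = 49 (Q(f) = 7² = 49)
J(W) = 8 + √(-7 + W) (J(W) = 8 + √(W - 7) = 8 + √(-7 + W))
q(P) = 2*P (q(P) = P + P = 2*P)
s(T) = 2*T
D(o) = (8 + I*√17)/o (D(o) = (8 + √(-7 - 10))/o = (8 + √(-17))/o = (8 + I*√17)/o)
D(Q(-14))/s(9 - 1*(-44)) = ((8 + I*√17)/49)/((2*(9 - 1*(-44)))) = ((8 + I*√17)/49)/((2*(9 + 44))) = (8/49 + I*√17/49)/((2*53)) = (8/49 + I*√17/49)/106 = (8/49 + I*√17/49)*(1/106) = 4/2597 + I*√17/5194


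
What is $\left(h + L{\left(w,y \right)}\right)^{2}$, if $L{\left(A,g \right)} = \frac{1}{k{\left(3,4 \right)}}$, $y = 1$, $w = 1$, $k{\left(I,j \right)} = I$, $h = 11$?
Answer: $\frac{1156}{9} \approx 128.44$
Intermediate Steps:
$L{\left(A,g \right)} = \frac{1}{3}$
$\left(h + L{\left(w,y \right)}\right)^{2} = \left(11 + \frac{1}{3}\right)^{2} = \left(\frac{34}{3}\right)^{2} = \frac{1156}{9}$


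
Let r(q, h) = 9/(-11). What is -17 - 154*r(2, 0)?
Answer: 109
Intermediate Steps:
r(q, h) = -9/11 (r(q, h) = 9*(-1/11) = -9/11)
-17 - 154*r(2, 0) = -17 - 154*(-9/11) = -17 + 126 = 109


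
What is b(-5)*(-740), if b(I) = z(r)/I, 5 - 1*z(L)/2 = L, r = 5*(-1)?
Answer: 2960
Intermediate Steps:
r = -5
z(L) = 10 - 2*L
b(I) = 20/I (b(I) = (10 - 2*(-5))/I = (10 + 10)/I = 20/I)
b(-5)*(-740) = (20/(-5))*(-740) = (20*(-⅕))*(-740) = -4*(-740) = 2960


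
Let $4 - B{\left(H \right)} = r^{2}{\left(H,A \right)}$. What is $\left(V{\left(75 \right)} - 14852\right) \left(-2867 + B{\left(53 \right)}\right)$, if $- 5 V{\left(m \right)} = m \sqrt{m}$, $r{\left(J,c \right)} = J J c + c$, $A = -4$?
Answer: $1876408556476 + 9475534725 \sqrt{3} \approx 1.8928 \cdot 10^{12}$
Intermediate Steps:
$r{\left(J,c \right)} = c + c J^{2}$ ($r{\left(J,c \right)} = J^{2} c + c = c J^{2} + c = c + c J^{2}$)
$V{\left(m \right)} = - \frac{m^{\frac{3}{2}}}{5}$ ($V{\left(m \right)} = - \frac{m \sqrt{m}}{5} = - \frac{m^{\frac{3}{2}}}{5}$)
$B{\left(H \right)} = 4 - \left(-4 - 4 H^{2}\right)^{2}$ ($B{\left(H \right)} = 4 - \left(- 4 \left(1 + H^{2}\right)\right)^{2} = 4 - \left(-4 - 4 H^{2}\right)^{2}$)
$\left(V{\left(75 \right)} - 14852\right) \left(-2867 + B{\left(53 \right)}\right) = \left(- \frac{75^{\frac{3}{2}}}{5} - 14852\right) \left(-2867 + \left(4 - 16 \left(1 + 53^{2}\right)^{2}\right)\right) = \left(- \frac{375 \sqrt{3}}{5} - 14852\right) \left(-2867 + \left(4 - 16 \left(1 + 2809\right)^{2}\right)\right) = \left(- 75 \sqrt{3} - 14852\right) \left(-2867 + \left(4 - 16 \cdot 2810^{2}\right)\right) = \left(-14852 - 75 \sqrt{3}\right) \left(-2867 + \left(4 - 126337600\right)\right) = \left(-14852 - 75 \sqrt{3}\right) \left(-2867 - 126337596\right) = \left(-14852 - 75 \sqrt{3}\right) \left(-126340463\right) = 1876408556476 + 9475534725 \sqrt{3}$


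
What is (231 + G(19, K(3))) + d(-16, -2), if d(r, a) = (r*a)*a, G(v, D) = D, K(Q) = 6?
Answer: 173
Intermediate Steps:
d(r, a) = r*a**2 (d(r, a) = (a*r)*a = r*a**2)
(231 + G(19, K(3))) + d(-16, -2) = (231 + 6) - 16*(-2)**2 = 237 - 16*4 = 237 - 64 = 173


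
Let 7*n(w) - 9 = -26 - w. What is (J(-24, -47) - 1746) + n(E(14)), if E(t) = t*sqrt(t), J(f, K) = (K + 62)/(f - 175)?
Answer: -2435666/1393 - 2*sqrt(14) ≈ -1756.0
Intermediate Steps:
J(f, K) = (62 + K)/(-175 + f)
E(t) = t**(3/2)
n(w) = -17/7 - w/7 (n(w) = 9/7 + (-26 - w)/7 = 9/7 + (-26/7 - w/7) = -17/7 - w/7)
(J(-24, -47) - 1746) + n(E(14)) = ((62 - 47)/(-175 - 24) - 1746) + (-17/7 - 2*sqrt(14)) = (15/(-199) - 1746) + (-17/7 - 2*sqrt(14)) = (-1/199*15 - 1746) + (-17/7 - 2*sqrt(14)) = (-15/199 - 1746) + (-17/7 - 2*sqrt(14)) = -347469/199 + (-17/7 - 2*sqrt(14)) = -2435666/1393 - 2*sqrt(14)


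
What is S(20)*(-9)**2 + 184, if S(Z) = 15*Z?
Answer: 24484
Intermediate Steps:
S(20)*(-9)**2 + 184 = (15*20)*(-9)**2 + 184 = 300*81 + 184 = 24300 + 184 = 24484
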